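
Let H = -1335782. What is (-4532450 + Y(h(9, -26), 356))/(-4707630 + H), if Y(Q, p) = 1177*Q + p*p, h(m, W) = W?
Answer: 1109079/1510853 ≈ 0.73407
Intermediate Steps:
Y(Q, p) = p² + 1177*Q (Y(Q, p) = 1177*Q + p² = p² + 1177*Q)
(-4532450 + Y(h(9, -26), 356))/(-4707630 + H) = (-4532450 + (356² + 1177*(-26)))/(-4707630 - 1335782) = (-4532450 + (126736 - 30602))/(-6043412) = (-4532450 + 96134)*(-1/6043412) = -4436316*(-1/6043412) = 1109079/1510853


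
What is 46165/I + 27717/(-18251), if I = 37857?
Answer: -206725054/690928107 ≈ -0.29920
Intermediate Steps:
46165/I + 27717/(-18251) = 46165/37857 + 27717/(-18251) = 46165*(1/37857) + 27717*(-1/18251) = 46165/37857 - 27717/18251 = -206725054/690928107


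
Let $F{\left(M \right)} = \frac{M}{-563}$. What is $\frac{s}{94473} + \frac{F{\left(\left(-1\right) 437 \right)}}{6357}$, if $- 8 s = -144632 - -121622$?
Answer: $\frac{4593492251}{150274674108} \approx 0.030567$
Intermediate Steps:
$s = \frac{11505}{4}$ ($s = - \frac{-144632 - -121622}{8} = - \frac{-144632 + 121622}{8} = \left(- \frac{1}{8}\right) \left(-23010\right) = \frac{11505}{4} \approx 2876.3$)
$F{\left(M \right)} = - \frac{M}{563}$ ($F{\left(M \right)} = M \left(- \frac{1}{563}\right) = - \frac{M}{563}$)
$\frac{s}{94473} + \frac{F{\left(\left(-1\right) 437 \right)}}{6357} = \frac{11505}{4 \cdot 94473} + \frac{\left(- \frac{1}{563}\right) \left(\left(-1\right) 437\right)}{6357} = \frac{11505}{4} \cdot \frac{1}{94473} + \left(- \frac{1}{563}\right) \left(-437\right) \frac{1}{6357} = \frac{3835}{125964} + \frac{437}{563} \cdot \frac{1}{6357} = \frac{3835}{125964} + \frac{437}{3578991} = \frac{4593492251}{150274674108}$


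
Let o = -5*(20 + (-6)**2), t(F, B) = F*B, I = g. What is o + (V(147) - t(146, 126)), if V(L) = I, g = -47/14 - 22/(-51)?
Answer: -13336753/714 ≈ -18679.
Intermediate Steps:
g = -2089/714 (g = -47*1/14 - 22*(-1/51) = -47/14 + 22/51 = -2089/714 ≈ -2.9258)
I = -2089/714 ≈ -2.9258
t(F, B) = B*F
V(L) = -2089/714
o = -280 (o = -5*(20 + 36) = -5*56 = -280)
o + (V(147) - t(146, 126)) = -280 + (-2089/714 - 126*146) = -280 + (-2089/714 - 1*18396) = -280 + (-2089/714 - 18396) = -280 - 13136833/714 = -13336753/714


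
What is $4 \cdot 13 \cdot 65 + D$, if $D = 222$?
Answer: $3602$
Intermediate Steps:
$4 \cdot 13 \cdot 65 + D = 4 \cdot 13 \cdot 65 + 222 = 52 \cdot 65 + 222 = 3380 + 222 = 3602$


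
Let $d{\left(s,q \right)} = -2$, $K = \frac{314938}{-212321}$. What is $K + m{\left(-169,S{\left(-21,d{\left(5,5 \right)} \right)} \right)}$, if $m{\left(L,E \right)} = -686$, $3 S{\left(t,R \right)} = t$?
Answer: $- \frac{145967144}{212321} \approx -687.48$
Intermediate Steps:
$K = - \frac{314938}{212321}$ ($K = 314938 \left(- \frac{1}{212321}\right) = - \frac{314938}{212321} \approx -1.4833$)
$S{\left(t,R \right)} = \frac{t}{3}$
$K + m{\left(-169,S{\left(-21,d{\left(5,5 \right)} \right)} \right)} = - \frac{314938}{212321} - 686 = - \frac{145967144}{212321}$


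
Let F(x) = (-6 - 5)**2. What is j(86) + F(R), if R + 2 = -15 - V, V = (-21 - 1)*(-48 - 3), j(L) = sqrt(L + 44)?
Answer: 121 + sqrt(130) ≈ 132.40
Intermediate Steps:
j(L) = sqrt(44 + L)
V = 1122 (V = -22*(-51) = 1122)
R = -1139 (R = -2 + (-15 - 1*1122) = -2 + (-15 - 1122) = -2 - 1137 = -1139)
F(x) = 121 (F(x) = (-11)**2 = 121)
j(86) + F(R) = sqrt(44 + 86) + 121 = sqrt(130) + 121 = 121 + sqrt(130)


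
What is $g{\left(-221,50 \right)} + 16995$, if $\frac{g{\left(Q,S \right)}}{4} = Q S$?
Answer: $-27205$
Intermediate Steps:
$g{\left(Q,S \right)} = 4 Q S$
$g{\left(-221,50 \right)} + 16995 = 4 \left(-221\right) 50 + 16995 = -44200 + 16995 = -27205$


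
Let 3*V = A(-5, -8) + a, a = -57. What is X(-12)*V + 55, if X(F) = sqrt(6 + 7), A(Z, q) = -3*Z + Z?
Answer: 55 - 47*sqrt(13)/3 ≈ -1.4870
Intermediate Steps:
A(Z, q) = -2*Z
X(F) = sqrt(13)
V = -47/3 (V = (-2*(-5) - 57)/3 = (10 - 57)/3 = (1/3)*(-47) = -47/3 ≈ -15.667)
X(-12)*V + 55 = sqrt(13)*(-47/3) + 55 = -47*sqrt(13)/3 + 55 = 55 - 47*sqrt(13)/3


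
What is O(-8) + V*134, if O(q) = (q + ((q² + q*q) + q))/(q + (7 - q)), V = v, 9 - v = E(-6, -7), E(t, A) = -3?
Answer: 1624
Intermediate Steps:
v = 12 (v = 9 - 1*(-3) = 9 + 3 = 12)
V = 12
O(q) = 2*q/7 + 2*q²/7 (O(q) = (q + ((q² + q²) + q))/7 = (q + (2*q² + q))*(⅐) = (q + (q + 2*q²))*(⅐) = (2*q + 2*q²)*(⅐) = 2*q/7 + 2*q²/7)
O(-8) + V*134 = (2/7)*(-8)*(1 - 8) + 12*134 = (2/7)*(-8)*(-7) + 1608 = 16 + 1608 = 1624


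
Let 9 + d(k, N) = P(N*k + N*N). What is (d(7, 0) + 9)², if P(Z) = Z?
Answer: 0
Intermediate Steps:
d(k, N) = -9 + N² + N*k (d(k, N) = -9 + (N*k + N*N) = -9 + (N*k + N²) = -9 + (N² + N*k) = -9 + N² + N*k)
(d(7, 0) + 9)² = ((-9 + 0*(0 + 7)) + 9)² = ((-9 + 0*7) + 9)² = ((-9 + 0) + 9)² = (-9 + 9)² = 0² = 0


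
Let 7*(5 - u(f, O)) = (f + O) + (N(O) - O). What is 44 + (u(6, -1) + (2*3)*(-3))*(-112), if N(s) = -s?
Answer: 1612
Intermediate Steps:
u(f, O) = 5 - f/7 + O/7 (u(f, O) = 5 - ((f + O) + (-O - O))/7 = 5 - ((O + f) - 2*O)/7 = 5 - (f - O)/7 = 5 + (-f/7 + O/7) = 5 - f/7 + O/7)
44 + (u(6, -1) + (2*3)*(-3))*(-112) = 44 + ((5 - ⅐*6 + (⅐)*(-1)) + (2*3)*(-3))*(-112) = 44 + ((5 - 6/7 - ⅐) + 6*(-3))*(-112) = 44 + (4 - 18)*(-112) = 44 - 14*(-112) = 44 + 1568 = 1612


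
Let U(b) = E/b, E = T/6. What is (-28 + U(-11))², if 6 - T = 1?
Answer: 3433609/4356 ≈ 788.25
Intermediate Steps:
T = 5 (T = 6 - 1*1 = 6 - 1 = 5)
E = ⅚ (E = 5/6 = 5*(⅙) = ⅚ ≈ 0.83333)
U(b) = 5/(6*b)
(-28 + U(-11))² = (-28 + (⅚)/(-11))² = (-28 + (⅚)*(-1/11))² = (-28 - 5/66)² = (-1853/66)² = 3433609/4356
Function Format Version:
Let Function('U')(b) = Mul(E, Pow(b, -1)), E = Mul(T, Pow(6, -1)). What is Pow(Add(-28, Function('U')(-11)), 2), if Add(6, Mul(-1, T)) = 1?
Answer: Rational(3433609, 4356) ≈ 788.25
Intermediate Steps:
T = 5 (T = Add(6, Mul(-1, 1)) = Add(6, -1) = 5)
E = Rational(5, 6) (E = Mul(5, Pow(6, -1)) = Mul(5, Rational(1, 6)) = Rational(5, 6) ≈ 0.83333)
Function('U')(b) = Mul(Rational(5, 6), Pow(b, -1))
Pow(Add(-28, Function('U')(-11)), 2) = Pow(Add(-28, Mul(Rational(5, 6), Pow(-11, -1))), 2) = Pow(Add(-28, Mul(Rational(5, 6), Rational(-1, 11))), 2) = Pow(Add(-28, Rational(-5, 66)), 2) = Pow(Rational(-1853, 66), 2) = Rational(3433609, 4356)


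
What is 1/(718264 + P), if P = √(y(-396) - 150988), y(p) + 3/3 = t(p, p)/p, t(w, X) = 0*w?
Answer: 718264/515903324685 - I*√150989/515903324685 ≈ 1.3922e-6 - 7.5319e-10*I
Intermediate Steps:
t(w, X) = 0
y(p) = -1 (y(p) = -1 + 0/p = -1 + 0 = -1)
P = I*√150989 (P = √(-1 - 150988) = √(-150989) = I*√150989 ≈ 388.57*I)
1/(718264 + P) = 1/(718264 + I*√150989)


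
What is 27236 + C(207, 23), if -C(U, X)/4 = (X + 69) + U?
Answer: 26040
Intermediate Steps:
C(U, X) = -276 - 4*U - 4*X (C(U, X) = -4*((X + 69) + U) = -4*((69 + X) + U) = -4*(69 + U + X) = -276 - 4*U - 4*X)
27236 + C(207, 23) = 27236 + (-276 - 4*207 - 4*23) = 27236 + (-276 - 828 - 92) = 27236 - 1196 = 26040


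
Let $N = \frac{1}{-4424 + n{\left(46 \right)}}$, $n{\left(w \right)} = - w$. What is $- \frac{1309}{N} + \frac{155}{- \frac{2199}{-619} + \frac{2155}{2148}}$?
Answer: $\frac{35443429138170}{6057397} \approx 5.8513 \cdot 10^{6}$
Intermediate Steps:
$N = - \frac{1}{4470}$ ($N = \frac{1}{-4424 - 46} = \frac{1}{-4470} = - \frac{1}{4470} \approx -0.00022371$)
$- \frac{1309}{N} + \frac{155}{- \frac{2199}{-619} + \frac{2155}{2148}} = - \frac{1309}{- \frac{1}{4470}} + \frac{155}{- \frac{2199}{-619} + \frac{2155}{2148}} = \left(-1309\right) \left(-4470\right) + \frac{155}{\left(-2199\right) \left(- \frac{1}{619}\right) + 2155 \cdot \frac{1}{2148}} = 5851230 + \frac{155}{\frac{2199}{619} + \frac{2155}{2148}} = 5851230 + \frac{155}{\frac{6057397}{1329612}} = 5851230 + 155 \cdot \frac{1329612}{6057397} = 5851230 + \frac{206089860}{6057397} = \frac{35443429138170}{6057397}$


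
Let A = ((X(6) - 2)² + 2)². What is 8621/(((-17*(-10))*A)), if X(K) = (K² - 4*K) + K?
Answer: 8621/11315880 ≈ 0.00076185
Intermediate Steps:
X(K) = K² - 3*K
A = 66564 (A = ((6*(-3 + 6) - 2)² + 2)² = ((6*3 - 2)² + 2)² = ((18 - 2)² + 2)² = (16² + 2)² = (256 + 2)² = 258² = 66564)
8621/(((-17*(-10))*A)) = 8621/((-17*(-10)*66564)) = 8621/((170*66564)) = 8621/11315880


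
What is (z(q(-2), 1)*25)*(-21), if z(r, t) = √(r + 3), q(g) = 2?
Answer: -525*√5 ≈ -1173.9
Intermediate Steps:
z(r, t) = √(3 + r)
(z(q(-2), 1)*25)*(-21) = (√(3 + 2)*25)*(-21) = (√5*25)*(-21) = (25*√5)*(-21) = -525*√5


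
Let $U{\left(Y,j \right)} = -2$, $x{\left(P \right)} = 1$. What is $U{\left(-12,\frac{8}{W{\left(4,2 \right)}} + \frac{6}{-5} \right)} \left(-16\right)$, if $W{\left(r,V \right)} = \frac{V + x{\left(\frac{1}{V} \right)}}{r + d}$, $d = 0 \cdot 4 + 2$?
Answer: $32$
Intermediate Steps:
$d = 2$ ($d = 0 + 2 = 2$)
$W{\left(r,V \right)} = \frac{1 + V}{2 + r}$ ($W{\left(r,V \right)} = \frac{V + 1}{r + 2} = \frac{1 + V}{2 + r}$)
$U{\left(-12,\frac{8}{W{\left(4,2 \right)}} + \frac{6}{-5} \right)} \left(-16\right) = \left(-2\right) \left(-16\right) = 32$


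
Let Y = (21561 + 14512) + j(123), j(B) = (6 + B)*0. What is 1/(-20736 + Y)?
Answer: 1/15337 ≈ 6.5202e-5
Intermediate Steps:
j(B) = 0
Y = 36073 (Y = (21561 + 14512) + 0 = 36073 + 0 = 36073)
1/(-20736 + Y) = 1/(-20736 + 36073) = 1/15337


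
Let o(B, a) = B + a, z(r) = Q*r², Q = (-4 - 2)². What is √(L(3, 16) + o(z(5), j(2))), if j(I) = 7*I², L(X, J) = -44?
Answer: 2*√221 ≈ 29.732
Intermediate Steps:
Q = 36 (Q = (-6)² = 36)
z(r) = 36*r²
√(L(3, 16) + o(z(5), j(2))) = √(-44 + (36*5² + 7*2²)) = √(-44 + (36*25 + 7*4)) = √(-44 + (900 + 28)) = √(-44 + 928) = √884 = 2*√221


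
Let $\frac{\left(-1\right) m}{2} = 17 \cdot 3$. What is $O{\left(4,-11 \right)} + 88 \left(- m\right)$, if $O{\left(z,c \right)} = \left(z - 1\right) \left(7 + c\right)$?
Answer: $8964$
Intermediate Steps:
$O{\left(z,c \right)} = \left(-1 + z\right) \left(7 + c\right)$
$m = -102$ ($m = - 2 \cdot 17 \cdot 3 = \left(-2\right) 51 = -102$)
$O{\left(4,-11 \right)} + 88 \left(- m\right) = \left(-7 - -11 + 7 \cdot 4 - 44\right) + 88 \left(\left(-1\right) \left(-102\right)\right) = \left(-7 + 11 + 28 - 44\right) + 88 \cdot 102 = -12 + 8976 = 8964$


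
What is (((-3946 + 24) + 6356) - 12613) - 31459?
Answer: -41638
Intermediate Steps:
(((-3946 + 24) + 6356) - 12613) - 31459 = ((-3922 + 6356) - 12613) - 31459 = (2434 - 12613) - 31459 = -10179 - 31459 = -41638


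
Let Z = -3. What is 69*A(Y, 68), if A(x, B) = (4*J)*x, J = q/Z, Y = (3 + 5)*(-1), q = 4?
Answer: 2944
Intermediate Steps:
Y = -8 (Y = 8*(-1) = -8)
J = -4/3 (J = 4/(-3) = 4*(-⅓) = -4/3 ≈ -1.3333)
A(x, B) = -16*x/3 (A(x, B) = (4*(-4/3))*x = -16*x/3)
69*A(Y, 68) = 69*(-16/3*(-8)) = 69*(128/3) = 2944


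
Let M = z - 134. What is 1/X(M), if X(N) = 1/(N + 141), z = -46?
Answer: -39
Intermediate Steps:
M = -180 (M = -46 - 134 = -180)
X(N) = 1/(141 + N)
1/X(M) = 1/(1/(141 - 180)) = 1/(1/(-39)) = 1/(-1/39) = -39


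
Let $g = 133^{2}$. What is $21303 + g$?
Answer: $38992$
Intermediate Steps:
$g = 17689$
$21303 + g = 21303 + 17689 = 38992$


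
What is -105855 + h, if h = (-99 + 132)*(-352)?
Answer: -117471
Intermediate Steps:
h = -11616 (h = 33*(-352) = -11616)
-105855 + h = -105855 - 11616 = -117471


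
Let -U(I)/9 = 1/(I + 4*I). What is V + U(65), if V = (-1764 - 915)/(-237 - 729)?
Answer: 287327/104650 ≈ 2.7456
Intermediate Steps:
V = 893/322 (V = -2679/(-966) = -2679*(-1/966) = 893/322 ≈ 2.7733)
U(I) = -9/(5*I) (U(I) = -9/(I + 4*I) = -9*1/(5*I) = -9/(5*I))
V + U(65) = 893/322 - 9/5/65 = 893/322 - 9/5*1/65 = 893/322 - 9/325 = 287327/104650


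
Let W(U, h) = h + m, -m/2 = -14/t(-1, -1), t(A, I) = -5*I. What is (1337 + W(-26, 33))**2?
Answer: 47306884/25 ≈ 1.8923e+6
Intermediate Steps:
m = 28/5 (m = -(-28)/((-5*(-1))) = -(-28)/5 = -2*(-14/5) = 28/5 ≈ 5.6000)
W(U, h) = 28/5 + h (W(U, h) = h + 28/5 = 28/5 + h)
(1337 + W(-26, 33))**2 = (1337 + (28/5 + 33))**2 = (1337 + 193/5)**2 = (6878/5)**2 = 47306884/25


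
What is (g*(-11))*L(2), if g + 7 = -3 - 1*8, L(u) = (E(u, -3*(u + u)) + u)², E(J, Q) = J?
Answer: 3168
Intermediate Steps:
L(u) = 4*u² (L(u) = (u + u)² = (2*u)² = 4*u²)
g = -18 (g = -7 + (-3 - 1*8) = -7 + (-3 - 8) = -7 - 11 = -18)
(g*(-11))*L(2) = (-18*(-11))*(4*2²) = 198*(4*4) = 198*16 = 3168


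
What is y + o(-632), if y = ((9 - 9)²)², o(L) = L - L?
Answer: 0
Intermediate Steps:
o(L) = 0
y = 0 (y = (0²)² = 0² = 0)
y + o(-632) = 0 + 0 = 0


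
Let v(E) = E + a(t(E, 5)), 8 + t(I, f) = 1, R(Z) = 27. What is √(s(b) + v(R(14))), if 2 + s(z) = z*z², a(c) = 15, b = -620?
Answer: 2*I*√59581990 ≈ 15438.0*I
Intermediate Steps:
t(I, f) = -7 (t(I, f) = -8 + 1 = -7)
v(E) = 15 + E (v(E) = E + 15 = 15 + E)
s(z) = -2 + z³ (s(z) = -2 + z*z² = -2 + z³)
√(s(b) + v(R(14))) = √((-2 + (-620)³) + (15 + 27)) = √((-2 - 238328000) + 42) = √(-238328002 + 42) = √(-238327960) = 2*I*√59581990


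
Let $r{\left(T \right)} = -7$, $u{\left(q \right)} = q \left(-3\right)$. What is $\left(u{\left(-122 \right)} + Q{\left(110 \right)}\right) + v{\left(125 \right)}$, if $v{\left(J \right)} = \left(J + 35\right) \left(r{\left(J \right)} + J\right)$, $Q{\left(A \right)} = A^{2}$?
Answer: $31346$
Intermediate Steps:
$u{\left(q \right)} = - 3 q$
$v{\left(J \right)} = \left(-7 + J\right) \left(35 + J\right)$ ($v{\left(J \right)} = \left(J + 35\right) \left(-7 + J\right) = \left(35 + J\right) \left(-7 + J\right) = \left(-7 + J\right) \left(35 + J\right)$)
$\left(u{\left(-122 \right)} + Q{\left(110 \right)}\right) + v{\left(125 \right)} = \left(\left(-3\right) \left(-122\right) + 110^{2}\right) + \left(-245 + 125^{2} + 28 \cdot 125\right) = \left(366 + 12100\right) + \left(-245 + 15625 + 3500\right) = 12466 + 18880 = 31346$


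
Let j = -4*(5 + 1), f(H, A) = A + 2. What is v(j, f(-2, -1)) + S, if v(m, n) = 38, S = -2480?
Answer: -2442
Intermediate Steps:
f(H, A) = 2 + A
j = -24 (j = -4*6 = -24)
v(j, f(-2, -1)) + S = 38 - 2480 = -2442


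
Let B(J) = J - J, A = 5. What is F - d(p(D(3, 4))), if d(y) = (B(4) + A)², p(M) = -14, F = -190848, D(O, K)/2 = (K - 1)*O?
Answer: -190873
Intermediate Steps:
D(O, K) = 2*O*(-1 + K) (D(O, K) = 2*((K - 1)*O) = 2*((-1 + K)*O) = 2*(O*(-1 + K)) = 2*O*(-1 + K))
B(J) = 0
d(y) = 25 (d(y) = (0 + 5)² = 5² = 25)
F - d(p(D(3, 4))) = -190848 - 1*25 = -190848 - 25 = -190873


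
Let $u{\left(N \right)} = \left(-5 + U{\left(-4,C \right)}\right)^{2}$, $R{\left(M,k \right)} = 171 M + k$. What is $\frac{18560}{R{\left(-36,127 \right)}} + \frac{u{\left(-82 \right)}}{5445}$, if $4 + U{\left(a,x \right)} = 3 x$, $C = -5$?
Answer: $- \frac{10842944}{3647545} \approx -2.9727$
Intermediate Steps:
$U{\left(a,x \right)} = -4 + 3 x$
$R{\left(M,k \right)} = k + 171 M$
$u{\left(N \right)} = 576$ ($u{\left(N \right)} = \left(-5 + \left(-4 + 3 \left(-5\right)\right)\right)^{2} = \left(-5 - 19\right)^{2} = \left(-24\right)^{2} = 576$)
$\frac{18560}{R{\left(-36,127 \right)}} + \frac{u{\left(-82 \right)}}{5445} = \frac{18560}{127 + 171 \left(-36\right)} + \frac{576}{5445} = \frac{18560}{127 - 6156} + 576 \cdot \frac{1}{5445} = \frac{18560}{-6029} + \frac{64}{605} = 18560 \left(- \frac{1}{6029}\right) + \frac{64}{605} = - \frac{18560}{6029} + \frac{64}{605} = - \frac{10842944}{3647545}$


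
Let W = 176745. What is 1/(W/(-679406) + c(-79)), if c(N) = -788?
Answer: -679406/535548673 ≈ -0.0012686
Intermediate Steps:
1/(W/(-679406) + c(-79)) = 1/(176745/(-679406) - 788) = 1/(176745*(-1/679406) - 788) = 1/(-176745/679406 - 788) = 1/(-535548673/679406) = -679406/535548673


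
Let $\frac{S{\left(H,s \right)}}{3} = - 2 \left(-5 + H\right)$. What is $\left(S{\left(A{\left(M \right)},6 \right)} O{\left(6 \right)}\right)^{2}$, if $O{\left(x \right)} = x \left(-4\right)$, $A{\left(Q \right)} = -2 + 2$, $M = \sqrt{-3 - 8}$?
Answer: $518400$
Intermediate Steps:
$M = i \sqrt{11}$ ($M = \sqrt{-3 - 8} = \sqrt{-11} = i \sqrt{11} \approx 3.3166 i$)
$A{\left(Q \right)} = 0$
$S{\left(H,s \right)} = 30 - 6 H$ ($S{\left(H,s \right)} = 3 \left(- 2 \left(-5 + H\right)\right) = 3 \left(10 - 2 H\right) = 30 - 6 H$)
$O{\left(x \right)} = - 4 x$
$\left(S{\left(A{\left(M \right)},6 \right)} O{\left(6 \right)}\right)^{2} = \left(\left(30 - 0\right) \left(\left(-4\right) 6\right)\right)^{2} = \left(\left(30 + 0\right) \left(-24\right)\right)^{2} = \left(30 \left(-24\right)\right)^{2} = \left(-720\right)^{2} = 518400$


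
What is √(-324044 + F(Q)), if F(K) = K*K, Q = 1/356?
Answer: I*√41068040383/356 ≈ 569.25*I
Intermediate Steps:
Q = 1/356 ≈ 0.0028090
F(K) = K²
√(-324044 + F(Q)) = √(-324044 + (1/356)²) = √(-324044 + 1/126736) = √(-41068040383/126736) = I*√41068040383/356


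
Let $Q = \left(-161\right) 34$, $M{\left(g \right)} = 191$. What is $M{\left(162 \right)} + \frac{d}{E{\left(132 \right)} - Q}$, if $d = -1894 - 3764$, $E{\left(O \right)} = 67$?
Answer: $\frac{350891}{1847} \approx 189.98$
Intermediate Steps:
$Q = -5474$
$d = -5658$ ($d = -1894 - 3764 = -5658$)
$M{\left(162 \right)} + \frac{d}{E{\left(132 \right)} - Q} = 191 - \frac{5658}{67 - -5474} = 191 - \frac{5658}{67 + 5474} = 191 - \frac{5658}{5541} = 191 - \frac{1886}{1847} = \frac{350891}{1847}$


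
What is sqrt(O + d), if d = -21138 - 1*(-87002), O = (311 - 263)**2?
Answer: 2*sqrt(17042) ≈ 261.09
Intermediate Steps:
O = 2304 (O = 48**2 = 2304)
d = 65864 (d = -21138 + 87002 = 65864)
sqrt(O + d) = sqrt(2304 + 65864) = sqrt(68168) = 2*sqrt(17042)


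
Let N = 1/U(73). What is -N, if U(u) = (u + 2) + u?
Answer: -1/148 ≈ -0.0067568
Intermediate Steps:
U(u) = 2 + 2*u (U(u) = (2 + u) + u = 2 + 2*u)
N = 1/148 (N = 1/(2 + 2*73) = 1/(2 + 146) = 1/148 ≈ 0.0067568)
-N = -1*1/148 = -1/148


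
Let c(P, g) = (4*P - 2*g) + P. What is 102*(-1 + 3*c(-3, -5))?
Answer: -1632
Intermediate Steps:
c(P, g) = -2*g + 5*P (c(P, g) = (-2*g + 4*P) + P = -2*g + 5*P)
102*(-1 + 3*c(-3, -5)) = 102*(-1 + 3*(-2*(-5) + 5*(-3))) = 102*(-1 + 3*(10 - 15)) = 102*(-1 + 3*(-5)) = 102*(-1 - 15) = 102*(-16) = -1632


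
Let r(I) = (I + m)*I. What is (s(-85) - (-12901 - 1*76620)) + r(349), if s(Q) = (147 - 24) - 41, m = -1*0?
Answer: 211404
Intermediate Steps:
m = 0
r(I) = I**2 (r(I) = (I + 0)*I = I*I = I**2)
s(Q) = 82 (s(Q) = 123 - 41 = 82)
(s(-85) - (-12901 - 1*76620)) + r(349) = (82 - (-12901 - 1*76620)) + 349**2 = (82 - (-12901 - 76620)) + 121801 = (82 - 1*(-89521)) + 121801 = (82 + 89521) + 121801 = 89603 + 121801 = 211404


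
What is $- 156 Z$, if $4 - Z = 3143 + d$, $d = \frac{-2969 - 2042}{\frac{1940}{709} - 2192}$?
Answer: $\frac{63386322103}{129349} \approx 4.9004 \cdot 10^{5}$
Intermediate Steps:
$d = \frac{3552799}{1552188}$ ($d = - \frac{5011}{1940 \cdot \frac{1}{709} - 2192} = - \frac{5011}{\frac{1940}{709} - 2192} = - \frac{5011}{- \frac{1552188}{709}} = \left(-5011\right) \left(- \frac{709}{1552188}\right) = \frac{3552799}{1552188} \approx 2.2889$)
$Z = - \frac{4875870931}{1552188}$ ($Z = 4 - \left(3143 + \frac{3552799}{1552188}\right) = 4 - \frac{4882079683}{1552188} = - \frac{4875870931}{1552188} \approx -3141.3$)
$- 156 Z = \left(-156\right) \left(- \frac{4875870931}{1552188}\right) = \frac{63386322103}{129349}$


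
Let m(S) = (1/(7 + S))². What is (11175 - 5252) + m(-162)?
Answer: 142300076/24025 ≈ 5923.0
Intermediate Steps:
m(S) = (7 + S)⁻²
(11175 - 5252) + m(-162) = (11175 - 5252) + (7 - 162)⁻² = 5923 + (-155)⁻² = 5923 + 1/24025 = 142300076/24025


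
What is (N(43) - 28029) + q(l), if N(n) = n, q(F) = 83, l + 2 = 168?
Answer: -27903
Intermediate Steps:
l = 166 (l = -2 + 168 = 166)
(N(43) - 28029) + q(l) = (43 - 28029) + 83 = -27986 + 83 = -27903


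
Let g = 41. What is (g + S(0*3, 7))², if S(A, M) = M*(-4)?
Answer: 169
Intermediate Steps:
S(A, M) = -4*M
(g + S(0*3, 7))² = (41 - 4*7)² = (41 - 28)² = 13² = 169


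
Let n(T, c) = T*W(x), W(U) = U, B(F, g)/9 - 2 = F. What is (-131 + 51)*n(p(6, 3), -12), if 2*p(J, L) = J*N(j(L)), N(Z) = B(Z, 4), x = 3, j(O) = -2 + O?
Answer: -19440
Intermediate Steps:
B(F, g) = 18 + 9*F
N(Z) = 18 + 9*Z
p(J, L) = 9*J*L/2 (p(J, L) = (J*(18 + 9*(-2 + L)))/2 = (J*(18 + (-18 + 9*L)))/2 = (J*(9*L))/2 = (9*J*L)/2 = 9*J*L/2)
n(T, c) = 3*T (n(T, c) = T*3 = 3*T)
(-131 + 51)*n(p(6, 3), -12) = (-131 + 51)*(3*((9/2)*6*3)) = -240*81 = -80*243 = -19440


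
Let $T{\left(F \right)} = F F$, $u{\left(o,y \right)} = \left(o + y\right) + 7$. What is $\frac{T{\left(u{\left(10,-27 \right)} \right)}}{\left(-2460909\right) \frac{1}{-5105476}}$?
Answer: $\frac{510547600}{2460909} \approx 207.46$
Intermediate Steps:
$u{\left(o,y \right)} = 7 + o + y$
$T{\left(F \right)} = F^{2}$
$\frac{T{\left(u{\left(10,-27 \right)} \right)}}{\left(-2460909\right) \frac{1}{-5105476}} = \frac{\left(7 + 10 - 27\right)^{2}}{\left(-2460909\right) \frac{1}{-5105476}} = \frac{\left(-10\right)^{2}}{\left(-2460909\right) \left(- \frac{1}{5105476}\right)} = \frac{100}{\frac{2460909}{5105476}} = 100 \cdot \frac{5105476}{2460909} = \frac{510547600}{2460909}$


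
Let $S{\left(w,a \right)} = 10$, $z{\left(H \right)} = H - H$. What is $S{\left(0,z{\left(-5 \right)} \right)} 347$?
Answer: $3470$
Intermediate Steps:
$z{\left(H \right)} = 0$
$S{\left(0,z{\left(-5 \right)} \right)} 347 = 10 \cdot 347 = 3470$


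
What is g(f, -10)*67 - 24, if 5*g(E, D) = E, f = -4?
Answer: -388/5 ≈ -77.600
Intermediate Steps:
g(E, D) = E/5
g(f, -10)*67 - 24 = ((1/5)*(-4))*67 - 24 = -4/5*67 - 24 = -268/5 - 24 = -388/5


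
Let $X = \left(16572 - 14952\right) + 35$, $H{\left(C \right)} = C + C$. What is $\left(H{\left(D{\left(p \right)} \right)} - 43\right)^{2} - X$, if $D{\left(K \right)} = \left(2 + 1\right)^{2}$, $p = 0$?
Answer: $-1030$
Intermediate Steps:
$D{\left(K \right)} = 9$ ($D{\left(K \right)} = 3^{2} = 9$)
$H{\left(C \right)} = 2 C$
$X = 1655$ ($X = 1620 + 35 = 1655$)
$\left(H{\left(D{\left(p \right)} \right)} - 43\right)^{2} - X = \left(2 \cdot 9 - 43\right)^{2} - 1655 = \left(18 - 43\right)^{2} - 1655 = \left(-25\right)^{2} - 1655 = 625 - 1655 = -1030$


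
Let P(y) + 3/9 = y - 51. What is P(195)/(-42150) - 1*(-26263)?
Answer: 3320955919/126450 ≈ 26263.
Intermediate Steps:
P(y) = -154/3 + y (P(y) = -1/3 + (y - 51) = -1/3 + (-51 + y) = -154/3 + y)
P(195)/(-42150) - 1*(-26263) = (-154/3 + 195)/(-42150) - 1*(-26263) = (431/3)*(-1/42150) + 26263 = -431/126450 + 26263 = 3320955919/126450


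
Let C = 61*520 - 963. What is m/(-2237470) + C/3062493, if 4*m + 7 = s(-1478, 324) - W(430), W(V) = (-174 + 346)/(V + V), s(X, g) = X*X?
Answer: -4009170905939/17130590531775 ≈ -0.23404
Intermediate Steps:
s(X, g) = X**2
W(V) = 86/V (W(V) = 172/((2*V)) = 172*(1/(2*V)) = 86/V)
C = 30757 (C = 31720 - 963 = 30757)
m = 2730596/5 (m = -7/4 + ((-1478)**2 - 86/430)/4 = -7/4 + (2184484 - 86/430)/4 = -7/4 + (2184484 - 1*1/5)/4 = -7/4 + (2184484 - 1/5)/4 = -7/4 + (1/4)*(10922419/5) = -7/4 + 10922419/20 = 2730596/5 ≈ 5.4612e+5)
m/(-2237470) + C/3062493 = (2730596/5)/(-2237470) + 30757/3062493 = (2730596/5)*(-1/2237470) + 30757*(1/3062493) = -1365298/5593675 + 30757/3062493 = -4009170905939/17130590531775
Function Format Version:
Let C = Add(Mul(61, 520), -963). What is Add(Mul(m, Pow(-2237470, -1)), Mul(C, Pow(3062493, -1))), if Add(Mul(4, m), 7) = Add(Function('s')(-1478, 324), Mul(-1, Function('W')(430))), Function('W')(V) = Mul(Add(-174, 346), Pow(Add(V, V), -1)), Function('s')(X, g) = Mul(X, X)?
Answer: Rational(-4009170905939, 17130590531775) ≈ -0.23404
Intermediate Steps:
Function('s')(X, g) = Pow(X, 2)
Function('W')(V) = Mul(86, Pow(V, -1)) (Function('W')(V) = Mul(172, Pow(Mul(2, V), -1)) = Mul(172, Mul(Rational(1, 2), Pow(V, -1))) = Mul(86, Pow(V, -1)))
C = 30757 (C = Add(31720, -963) = 30757)
m = Rational(2730596, 5) (m = Add(Rational(-7, 4), Mul(Rational(1, 4), Add(Pow(-1478, 2), Mul(-1, Mul(86, Pow(430, -1)))))) = Add(Rational(-7, 4), Mul(Rational(1, 4), Add(2184484, Mul(-1, Mul(86, Rational(1, 430)))))) = Add(Rational(-7, 4), Mul(Rational(1, 4), Add(2184484, Mul(-1, Rational(1, 5))))) = Add(Rational(-7, 4), Mul(Rational(1, 4), Add(2184484, Rational(-1, 5)))) = Add(Rational(-7, 4), Mul(Rational(1, 4), Rational(10922419, 5))) = Add(Rational(-7, 4), Rational(10922419, 20)) = Rational(2730596, 5) ≈ 5.4612e+5)
Add(Mul(m, Pow(-2237470, -1)), Mul(C, Pow(3062493, -1))) = Add(Mul(Rational(2730596, 5), Pow(-2237470, -1)), Mul(30757, Pow(3062493, -1))) = Add(Mul(Rational(2730596, 5), Rational(-1, 2237470)), Mul(30757, Rational(1, 3062493))) = Add(Rational(-1365298, 5593675), Rational(30757, 3062493)) = Rational(-4009170905939, 17130590531775)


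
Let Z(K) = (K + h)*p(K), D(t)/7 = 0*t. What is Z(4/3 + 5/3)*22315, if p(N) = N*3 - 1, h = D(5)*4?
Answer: 535560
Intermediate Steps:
D(t) = 0 (D(t) = 7*(0*t) = 7*0 = 0)
h = 0 (h = 0*4 = 0)
p(N) = -1 + 3*N (p(N) = 3*N - 1 = -1 + 3*N)
Z(K) = K*(-1 + 3*K) (Z(K) = (K + 0)*(-1 + 3*K) = K*(-1 + 3*K))
Z(4/3 + 5/3)*22315 = ((4/3 + 5/3)*(-1 + 3*(4/3 + 5/3)))*22315 = (3*(-1 + 3*3))*22315 = (3*(-1 + 9))*22315 = (3*8)*22315 = 24*22315 = 535560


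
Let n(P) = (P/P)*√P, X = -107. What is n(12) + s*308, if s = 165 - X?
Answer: 83776 + 2*√3 ≈ 83780.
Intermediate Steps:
s = 272 (s = 165 - 1*(-107) = 165 + 107 = 272)
n(P) = √P (n(P) = 1*√P = √P)
n(12) + s*308 = √12 + 272*308 = 2*√3 + 83776 = 83776 + 2*√3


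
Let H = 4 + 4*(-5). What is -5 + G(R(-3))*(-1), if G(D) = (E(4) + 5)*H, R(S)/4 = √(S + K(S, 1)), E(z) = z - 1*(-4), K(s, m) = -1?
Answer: 203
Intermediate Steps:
E(z) = 4 + z (E(z) = z + 4 = 4 + z)
H = -16 (H = 4 - 20 = -16)
R(S) = 4*√(-1 + S) (R(S) = 4*√(S - 1) = 4*√(-1 + S))
G(D) = -208 (G(D) = ((4 + 4) + 5)*(-16) = (8 + 5)*(-16) = 13*(-16) = -208)
-5 + G(R(-3))*(-1) = -5 - 208*(-1) = -5 + 208 = 203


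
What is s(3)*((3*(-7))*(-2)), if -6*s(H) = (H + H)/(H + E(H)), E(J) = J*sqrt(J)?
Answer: 7 - 7*sqrt(3) ≈ -5.1244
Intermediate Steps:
E(J) = J**(3/2)
s(H) = -H/(3*(H + H**(3/2))) (s(H) = -(H + H)/(6*(H + H**(3/2))) = -2*H/(6*(H + H**(3/2))) = -H/(3*(H + H**(3/2))))
s(3)*((3*(-7))*(-2)) = (-1*3/(3*3 + 3*3**(3/2)))*((3*(-7))*(-2)) = (-1*3/(9 + 3*(3*sqrt(3))))*(-21*(-2)) = -1*3/(9 + 9*sqrt(3))*42 = -3/(9 + 9*sqrt(3))*42 = -126/(9 + 9*sqrt(3))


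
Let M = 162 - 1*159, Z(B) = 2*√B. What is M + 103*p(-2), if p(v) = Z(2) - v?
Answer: 209 + 206*√2 ≈ 500.33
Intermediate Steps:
M = 3 (M = 162 - 159 = 3)
p(v) = -v + 2*√2 (p(v) = 2*√2 - v = -v + 2*√2)
M + 103*p(-2) = 3 + 103*(-1*(-2) + 2*√2) = 3 + 103*(2 + 2*√2) = 3 + (206 + 206*√2) = 209 + 206*√2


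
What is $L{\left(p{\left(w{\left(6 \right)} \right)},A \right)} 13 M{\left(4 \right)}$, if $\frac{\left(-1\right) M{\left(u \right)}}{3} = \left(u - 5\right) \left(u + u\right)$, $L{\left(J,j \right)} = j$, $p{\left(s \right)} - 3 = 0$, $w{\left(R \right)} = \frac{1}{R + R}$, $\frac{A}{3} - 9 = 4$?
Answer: $12168$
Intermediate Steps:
$A = 39$ ($A = 27 + 3 \cdot 4 = 27 + 12 = 39$)
$w{\left(R \right)} = \frac{1}{2 R}$
$p{\left(s \right)} = 3$ ($p{\left(s \right)} = 3 + 0 = 3$)
$M{\left(u \right)} = - 6 u \left(-5 + u\right)$ ($M{\left(u \right)} = - 3 \left(u - 5\right) \left(u + u\right) = - 3 \left(-5 + u\right) 2 u = - 3 \cdot 2 u \left(-5 + u\right) = - 6 u \left(-5 + u\right)$)
$L{\left(p{\left(w{\left(6 \right)} \right)},A \right)} 13 M{\left(4 \right)} = 39 \cdot 13 \cdot 6 \cdot 4 \left(5 - 4\right) = 507 \cdot 6 \cdot 4 \left(5 - 4\right) = 507 \cdot 6 \cdot 4 \cdot 1 = 507 \cdot 24 = 12168$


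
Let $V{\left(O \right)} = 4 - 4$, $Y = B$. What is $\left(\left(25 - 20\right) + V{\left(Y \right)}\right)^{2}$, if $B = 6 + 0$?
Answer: $25$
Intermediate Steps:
$B = 6$
$Y = 6$
$V{\left(O \right)} = 0$
$\left(\left(25 - 20\right) + V{\left(Y \right)}\right)^{2} = \left(\left(25 - 20\right) + 0\right)^{2} = \left(5 + 0\right)^{2} = 5^{2} = 25$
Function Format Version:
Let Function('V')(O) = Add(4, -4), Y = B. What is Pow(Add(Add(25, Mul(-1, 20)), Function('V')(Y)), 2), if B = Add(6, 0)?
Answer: 25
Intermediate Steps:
B = 6
Y = 6
Function('V')(O) = 0
Pow(Add(Add(25, Mul(-1, 20)), Function('V')(Y)), 2) = Pow(Add(Add(25, Mul(-1, 20)), 0), 2) = Pow(Add(Add(25, -20), 0), 2) = Pow(Add(5, 0), 2) = Pow(5, 2) = 25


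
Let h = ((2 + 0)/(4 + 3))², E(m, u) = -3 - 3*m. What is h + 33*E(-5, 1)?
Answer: 19408/49 ≈ 396.08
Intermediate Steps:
h = 4/49 (h = (2/7)² = 4/49 ≈ 0.081633)
h + 33*E(-5, 1) = 4/49 + 33*(-3 - 3*(-5)) = 4/49 + 33*(-3 + 15) = 4/49 + 33*12 = 4/49 + 396 = 19408/49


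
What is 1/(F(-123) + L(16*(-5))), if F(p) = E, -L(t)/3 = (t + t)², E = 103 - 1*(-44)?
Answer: -1/76653 ≈ -1.3046e-5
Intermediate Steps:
E = 147 (E = 103 + 44 = 147)
L(t) = -12*t² (L(t) = -3*(t + t)² = -3*4*t² = -12*t²)
F(p) = 147
1/(F(-123) + L(16*(-5))) = 1/(147 - 12*(16*(-5))²) = 1/(147 - 12*(-80)²) = 1/(147 - 12*6400) = 1/(147 - 76800) = 1/(-76653) = -1/76653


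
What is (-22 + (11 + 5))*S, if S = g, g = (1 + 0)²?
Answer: -6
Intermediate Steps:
g = 1 (g = 1² = 1)
S = 1
(-22 + (11 + 5))*S = (-22 + (11 + 5))*1 = (-22 + 16)*1 = -6*1 = -6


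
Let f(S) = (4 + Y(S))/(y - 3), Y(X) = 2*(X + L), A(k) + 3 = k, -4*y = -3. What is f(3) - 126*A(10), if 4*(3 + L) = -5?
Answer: -2648/3 ≈ -882.67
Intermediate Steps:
y = ¾ (y = -¼*(-3) = ¾ ≈ 0.75000)
L = -17/4 (L = -3 + (¼)*(-5) = -3 - 5/4 = -17/4 ≈ -4.2500)
A(k) = -3 + k
Y(X) = -17/2 + 2*X (Y(X) = 2*(X - 17/4) = 2*(-17/4 + X) = -17/2 + 2*X)
f(S) = 2 - 8*S/9 (f(S) = (4 + (-17/2 + 2*S))/(¾ - 3) = (-9/2 + 2*S)/(-9/4) = (-9/2 + 2*S)*(-4/9) = 2 - 8*S/9)
f(3) - 126*A(10) = (2 - 8/9*3) - 126*(-3 + 10) = (2 - 8/3) - 126*7 = -⅔ - 882 = -2648/3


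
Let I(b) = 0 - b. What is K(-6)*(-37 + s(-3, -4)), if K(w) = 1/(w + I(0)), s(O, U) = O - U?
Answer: 6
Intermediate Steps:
I(b) = -b
K(w) = 1/w (K(w) = 1/(w - 1*0) = 1/(w + 0) = 1/w)
K(-6)*(-37 + s(-3, -4)) = (-37 + (-3 - 1*(-4)))/(-6) = -(-37 + (-3 + 4))/6 = -(-37 + 1)/6 = -⅙*(-36) = 6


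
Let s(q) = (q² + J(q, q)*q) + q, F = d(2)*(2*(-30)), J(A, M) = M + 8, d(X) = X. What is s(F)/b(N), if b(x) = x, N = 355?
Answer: 5544/71 ≈ 78.084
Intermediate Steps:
J(A, M) = 8 + M
F = -120 (F = 2*(2*(-30)) = 2*(-60) = -120)
s(q) = q + q² + q*(8 + q) (s(q) = (q² + (8 + q)*q) + q = (q² + q*(8 + q)) + q = q + q² + q*(8 + q))
s(F)/b(N) = -120*(9 + 2*(-120))/355 = -120*(9 - 240)*(1/355) = -120*(-231)*(1/355) = 27720*(1/355) = 5544/71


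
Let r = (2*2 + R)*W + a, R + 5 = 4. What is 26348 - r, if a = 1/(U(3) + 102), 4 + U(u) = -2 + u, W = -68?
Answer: 2628647/99 ≈ 26552.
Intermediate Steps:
R = -1 (R = -5 + 4 = -1)
U(u) = -6 + u (U(u) = -4 + (-2 + u) = -6 + u)
a = 1/99 (a = 1/((-6 + 3) + 102) = 1/(-3 + 102) = 1/99 ≈ 0.010101)
r = -20195/99 (r = (2*2 - 1)*(-68) + 1/99 = (4 - 1)*(-68) + 1/99 = 3*(-68) + 1/99 = -204 + 1/99 = -20195/99 ≈ -203.99)
26348 - r = 26348 - 1*(-20195/99) = 26348 + 20195/99 = 2628647/99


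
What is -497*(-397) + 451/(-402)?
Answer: 79317767/402 ≈ 1.9731e+5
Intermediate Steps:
-497*(-397) + 451/(-402) = 197309 + 451*(-1/402) = 197309 - 451/402 = 79317767/402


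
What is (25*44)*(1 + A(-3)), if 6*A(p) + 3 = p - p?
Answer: 550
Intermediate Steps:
A(p) = -½ (A(p) = -½ + (p - p)/6 = -½ + (⅙)*0 = -½ + 0 = -½)
(25*44)*(1 + A(-3)) = (25*44)*(1 - ½) = 1100*(½) = 550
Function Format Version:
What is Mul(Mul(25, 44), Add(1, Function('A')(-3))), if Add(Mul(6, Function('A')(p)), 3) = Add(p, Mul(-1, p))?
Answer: 550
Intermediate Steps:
Function('A')(p) = Rational(-1, 2) (Function('A')(p) = Add(Rational(-1, 2), Mul(Rational(1, 6), Add(p, Mul(-1, p)))) = Add(Rational(-1, 2), Mul(Rational(1, 6), 0)) = Add(Rational(-1, 2), 0) = Rational(-1, 2))
Mul(Mul(25, 44), Add(1, Function('A')(-3))) = Mul(Mul(25, 44), Add(1, Rational(-1, 2))) = Mul(1100, Rational(1, 2)) = 550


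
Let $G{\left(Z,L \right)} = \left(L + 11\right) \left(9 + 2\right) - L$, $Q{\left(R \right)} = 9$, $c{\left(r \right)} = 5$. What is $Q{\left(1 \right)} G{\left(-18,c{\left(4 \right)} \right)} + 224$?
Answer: $1763$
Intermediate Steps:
$G{\left(Z,L \right)} = 121 + 10 L$ ($G{\left(Z,L \right)} = \left(11 + L\right) 11 - L = \left(121 + 11 L\right) - L = 121 + 10 L$)
$Q{\left(1 \right)} G{\left(-18,c{\left(4 \right)} \right)} + 224 = 9 \left(121 + 10 \cdot 5\right) + 224 = 9 \left(121 + 50\right) + 224 = 9 \cdot 171 + 224 = 1539 + 224 = 1763$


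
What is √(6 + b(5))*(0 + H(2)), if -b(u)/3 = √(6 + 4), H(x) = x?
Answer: 2*√(6 - 3*√10) ≈ 3.7346*I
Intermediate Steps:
b(u) = -3*√10 (b(u) = -3*√(6 + 4) = -3*√10)
√(6 + b(5))*(0 + H(2)) = √(6 - 3*√10)*(0 + 2) = √(6 - 3*√10)*2 = 2*√(6 - 3*√10)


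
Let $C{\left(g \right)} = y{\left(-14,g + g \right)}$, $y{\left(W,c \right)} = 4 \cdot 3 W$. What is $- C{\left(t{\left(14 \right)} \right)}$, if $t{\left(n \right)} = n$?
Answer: $168$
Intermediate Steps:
$y{\left(W,c \right)} = 12 W$
$C{\left(g \right)} = -168$ ($C{\left(g \right)} = 12 \left(-14\right) = -168$)
$- C{\left(t{\left(14 \right)} \right)} = \left(-1\right) \left(-168\right) = 168$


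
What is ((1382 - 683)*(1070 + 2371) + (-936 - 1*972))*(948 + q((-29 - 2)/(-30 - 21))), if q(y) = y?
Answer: 38757239343/17 ≈ 2.2798e+9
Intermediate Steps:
((1382 - 683)*(1070 + 2371) + (-936 - 1*972))*(948 + q((-29 - 2)/(-30 - 21))) = ((1382 - 683)*(1070 + 2371) + (-936 - 1*972))*(948 + (-29 - 2)/(-30 - 21)) = (699*3441 + (-936 - 972))*(948 - 31/(-51)) = (2405259 - 1908)*(948 - 31*(-1/51)) = 2403351*(948 + 31/51) = 2403351*(48379/51) = 38757239343/17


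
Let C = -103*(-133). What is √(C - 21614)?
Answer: I*√7915 ≈ 88.966*I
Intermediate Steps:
C = 13699
√(C - 21614) = √(13699 - 21614) = √(-7915) = I*√7915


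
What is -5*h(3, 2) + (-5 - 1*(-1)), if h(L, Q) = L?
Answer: -19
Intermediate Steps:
-5*h(3, 2) + (-5 - 1*(-1)) = -5*3 + (-5 - 1*(-1)) = -15 + (-5 + 1) = -15 - 4 = -19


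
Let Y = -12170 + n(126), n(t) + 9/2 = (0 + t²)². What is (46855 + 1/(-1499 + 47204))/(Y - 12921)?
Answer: 4283015552/23037356660505 ≈ 0.00018592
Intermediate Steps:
n(t) = -9/2 + t⁴ (n(t) = -9/2 + (0 + t²)² = -9/2 + (t²)² = -9/2 + t⁴)
Y = 504070403/2 (Y = -12170 + (-9/2 + 126⁴) = -12170 + (-9/2 + 252047376) = -12170 + 504094743/2 = 504070403/2 ≈ 2.5204e+8)
(46855 + 1/(-1499 + 47204))/(Y - 12921) = (46855 + 1/(-1499 + 47204))/(504070403/2 - 12921) = (46855 + 1/45705)/(504044561/2) = (46855 + 1/45705)*(2/504044561) = (2141507776/45705)*(2/504044561) = 4283015552/23037356660505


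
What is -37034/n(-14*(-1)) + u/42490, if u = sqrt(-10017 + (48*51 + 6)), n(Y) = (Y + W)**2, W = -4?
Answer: -18517/50 + I*sqrt(7563)/42490 ≈ -370.34 + 0.0020467*I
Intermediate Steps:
n(Y) = (-4 + Y)**2 (n(Y) = (Y - 4)**2 = (-4 + Y)**2)
u = I*sqrt(7563) (u = sqrt(-10017 + (2448 + 6)) = sqrt(-10017 + 2454) = sqrt(-7563) = I*sqrt(7563) ≈ 86.965*I)
-37034/n(-14*(-1)) + u/42490 = -37034/(-4 - 14*(-1))**2 + (I*sqrt(7563))/42490 = -37034/(-4 + 14)**2 + (I*sqrt(7563))*(1/42490) = -37034/(10**2) + I*sqrt(7563)/42490 = -37034/100 + I*sqrt(7563)/42490 = -37034*1/100 + I*sqrt(7563)/42490 = -18517/50 + I*sqrt(7563)/42490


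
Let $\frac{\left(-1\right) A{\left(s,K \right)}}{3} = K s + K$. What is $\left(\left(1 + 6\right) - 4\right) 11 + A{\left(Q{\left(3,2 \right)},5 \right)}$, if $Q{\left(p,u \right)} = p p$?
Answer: $-117$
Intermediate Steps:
$Q{\left(p,u \right)} = p^{2}$
$A{\left(s,K \right)} = - 3 K - 3 K s$ ($A{\left(s,K \right)} = - 3 \left(K s + K\right) = - 3 \left(K + K s\right) = - 3 K - 3 K s$)
$\left(\left(1 + 6\right) - 4\right) 11 + A{\left(Q{\left(3,2 \right)},5 \right)} = \left(\left(1 + 6\right) - 4\right) 11 - 15 \left(1 + 3^{2}\right) = \left(7 - 4\right) 11 - 15 \left(1 + 9\right) = 3 \cdot 11 - 15 \cdot 10 = 33 - 150 = -117$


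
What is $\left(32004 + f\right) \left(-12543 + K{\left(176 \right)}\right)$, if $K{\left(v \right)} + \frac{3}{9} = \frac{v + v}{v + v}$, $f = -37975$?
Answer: $\frac{224670817}{3} \approx 7.489 \cdot 10^{7}$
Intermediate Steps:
$K{\left(v \right)} = \frac{2}{3}$ ($K{\left(v \right)} = - \frac{1}{3} + \frac{v + v}{v + v} = - \frac{1}{3} + \frac{2 v}{2 v} = - \frac{1}{3} + 2 v \frac{1}{2 v} = - \frac{1}{3} + 1 = \frac{2}{3}$)
$\left(32004 + f\right) \left(-12543 + K{\left(176 \right)}\right) = \left(32004 - 37975\right) \left(-12543 + \frac{2}{3}\right) = \left(-5971\right) \left(- \frac{37627}{3}\right) = \frac{224670817}{3}$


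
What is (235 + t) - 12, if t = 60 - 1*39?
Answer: 244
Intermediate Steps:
t = 21 (t = 60 - 39 = 21)
(235 + t) - 12 = (235 + 21) - 12 = 256 - 12 = 244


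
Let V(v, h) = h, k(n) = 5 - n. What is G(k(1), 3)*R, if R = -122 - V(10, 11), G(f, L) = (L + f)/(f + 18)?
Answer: -931/22 ≈ -42.318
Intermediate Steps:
G(f, L) = (L + f)/(18 + f)
R = -133 (R = -122 - 1*11 = -122 - 11 = -133)
G(k(1), 3)*R = ((3 + (5 - 1*1))/(18 + (5 - 1*1)))*(-133) = ((3 + (5 - 1))/(18 + (5 - 1)))*(-133) = ((3 + 4)/(18 + 4))*(-133) = (7/22)*(-133) = -931/22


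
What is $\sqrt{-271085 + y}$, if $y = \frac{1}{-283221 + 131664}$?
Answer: $\frac{i \sqrt{127075377167178}}{21651} \approx 520.66 i$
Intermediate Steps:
$y = - \frac{1}{151557}$ ($y = \frac{1}{-151557} = - \frac{1}{151557} \approx -6.5982 \cdot 10^{-6}$)
$\sqrt{-271085 + y} = \sqrt{-271085 - \frac{1}{151557}} = \sqrt{- \frac{41084829346}{151557}} = \frac{i \sqrt{127075377167178}}{21651}$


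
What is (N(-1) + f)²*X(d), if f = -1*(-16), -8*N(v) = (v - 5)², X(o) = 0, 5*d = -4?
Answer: 0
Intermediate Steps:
d = -⅘ (d = (⅕)*(-4) = -⅘ ≈ -0.80000)
N(v) = -(-5 + v)²/8 (N(v) = -(v - 5)²/8 = -(-5 + v)²/8)
f = 16
(N(-1) + f)²*X(d) = (-(-5 - 1)²/8 + 16)²*0 = (-⅛*(-6)² + 16)²*0 = (-⅛*36 + 16)²*0 = (-9/2 + 16)²*0 = (23/2)²*0 = (529/4)*0 = 0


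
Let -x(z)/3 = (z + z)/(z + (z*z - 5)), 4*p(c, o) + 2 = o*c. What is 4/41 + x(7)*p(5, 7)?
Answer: -9335/1394 ≈ -6.6966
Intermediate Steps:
p(c, o) = -½ + c*o/4 (p(c, o) = -½ + (o*c)/4 = -½ + (c*o)/4 = -½ + c*o/4)
x(z) = -6*z/(-5 + z + z²) (x(z) = -3*(z + z)/(z + (z*z - 5)) = -3*2*z/(z + (z² - 5)) = -3*2*z/(z + (-5 + z²)) = -3*2*z/(-5 + z + z²) = -6*z/(-5 + z + z²))
4/41 + x(7)*p(5, 7) = 4/41 + (-6*7/(-5 + 7 + 7²))*(-½ + (¼)*5*7) = 4*(1/41) + (-6*7/(-5 + 7 + 49))*(-½ + 35/4) = 4/41 - 6*7/51*(33/4) = 4/41 - 6*7*1/51*(33/4) = 4/41 - 14/17*33/4 = 4/41 - 231/34 = -9335/1394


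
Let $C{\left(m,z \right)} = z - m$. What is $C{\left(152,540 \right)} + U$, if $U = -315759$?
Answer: $-315371$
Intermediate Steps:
$C{\left(152,540 \right)} + U = \left(540 - 152\right) - 315759 = 388 - 315759 = -315371$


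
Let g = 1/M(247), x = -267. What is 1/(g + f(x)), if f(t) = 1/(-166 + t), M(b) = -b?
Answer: -106951/680 ≈ -157.28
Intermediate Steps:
g = -1/247 (g = 1/(-1*247) = 1/(-247) = -1/247 ≈ -0.0040486)
1/(g + f(x)) = 1/(-1/247 + 1/(-166 - 267)) = 1/(-1/247 + 1/(-433)) = 1/(-1/247 - 1/433) = 1/(-680/106951) = -106951/680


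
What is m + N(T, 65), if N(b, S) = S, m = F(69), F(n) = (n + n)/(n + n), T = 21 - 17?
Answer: 66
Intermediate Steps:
T = 4
F(n) = 1 (F(n) = (2*n)/((2*n)) = (2*n)*(1/(2*n)) = 1)
m = 1
m + N(T, 65) = 1 + 65 = 66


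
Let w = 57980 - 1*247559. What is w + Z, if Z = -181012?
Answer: -370591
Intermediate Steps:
w = -189579 (w = 57980 - 247559 = -189579)
w + Z = -189579 - 181012 = -370591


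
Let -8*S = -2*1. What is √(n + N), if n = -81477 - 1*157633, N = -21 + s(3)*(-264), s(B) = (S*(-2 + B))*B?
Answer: I*√239329 ≈ 489.21*I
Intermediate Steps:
S = ¼ (S = -(-1)/4 = -⅛*(-2) = ¼ ≈ 0.25000)
s(B) = B*(-½ + B/4) (s(B) = ((-2 + B)/4)*B = (-½ + B/4)*B = B*(-½ + B/4))
N = -219 (N = -21 + ((¼)*3*(-2 + 3))*(-264) = -21 + ((¼)*3*1)*(-264) = -21 + (¾)*(-264) = -21 - 198 = -219)
n = -239110 (n = -81477 - 157633 = -239110)
√(n + N) = √(-239110 - 219) = √(-239329) = I*√239329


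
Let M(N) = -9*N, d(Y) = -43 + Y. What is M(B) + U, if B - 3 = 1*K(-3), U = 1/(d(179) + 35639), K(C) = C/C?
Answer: -1287899/35775 ≈ -36.000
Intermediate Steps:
K(C) = 1
U = 1/35775 (U = 1/((-43 + 179) + 35639) = 1/(136 + 35639) = 1/35775 ≈ 2.7952e-5)
B = 4 (B = 3 + 1*1 = 3 + 1 = 4)
M(B) + U = -9*4 + 1/35775 = -36 + 1/35775 = -1287899/35775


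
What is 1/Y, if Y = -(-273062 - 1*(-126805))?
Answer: 1/146257 ≈ 6.8373e-6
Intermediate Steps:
Y = 146257 (Y = -(-273062 + 126805) = -1*(-146257) = 146257)
1/Y = 1/146257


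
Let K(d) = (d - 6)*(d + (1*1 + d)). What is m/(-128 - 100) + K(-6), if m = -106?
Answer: 15101/114 ≈ 132.46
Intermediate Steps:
K(d) = (1 + 2*d)*(-6 + d) (K(d) = (-6 + d)*(d + (1 + d)) = (-6 + d)*(1 + 2*d) = (1 + 2*d)*(-6 + d))
m/(-128 - 100) + K(-6) = -106/(-128 - 100) + (-6 - 11*(-6) + 2*(-6)**2) = -106/(-228) + (-6 + 66 + 2*36) = -106*(-1/228) + (-6 + 66 + 72) = 53/114 + 132 = 15101/114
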